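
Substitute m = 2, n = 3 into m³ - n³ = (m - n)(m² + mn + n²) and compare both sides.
LHS = 2³ - 3³ = -19
RHS = (2 - 3)(2² + 2·3 + 3²) = -19

LHS = RHS: the two sides agree.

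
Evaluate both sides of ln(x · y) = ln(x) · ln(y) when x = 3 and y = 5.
LHS = ln(3 · 5) = ln(15) ≈ 2.708
RHS = ln(3) · ln(5) ≈ 1.768

LHS ≠ RHS (they differ by about 0.9399), so the equation does not hold here.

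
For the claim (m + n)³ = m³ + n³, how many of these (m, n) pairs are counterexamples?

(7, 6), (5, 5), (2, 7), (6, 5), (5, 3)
5

Testing each pair:
(7, 6): LHS = 2197, RHS = 559 → counterexample
(5, 5): LHS = 1000, RHS = 250 → counterexample
(2, 7): LHS = 729, RHS = 351 → counterexample
(6, 5): LHS = 1331, RHS = 341 → counterexample
(5, 3): LHS = 512, RHS = 152 → counterexample

That makes 5 counterexamples.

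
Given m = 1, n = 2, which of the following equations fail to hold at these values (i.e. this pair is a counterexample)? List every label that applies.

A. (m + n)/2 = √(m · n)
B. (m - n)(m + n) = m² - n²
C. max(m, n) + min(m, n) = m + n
A

Evaluating each claim at the given values:
A. LHS = 3/2, RHS = √(2) ≈ 1.414 → fails here (LHS ≠ RHS)
B. LHS = -3, RHS = -3 → holds here (LHS = RHS)
C. LHS = 3, RHS = 3 → holds here (LHS = RHS)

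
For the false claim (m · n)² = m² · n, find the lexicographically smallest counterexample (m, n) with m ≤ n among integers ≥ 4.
Substituting (4, 4) into the claim:
LHS = (4 · 4)² = 256
RHS = 4² · 4 = 64

Since LHS ≠ RHS, this pair disproves the claim, and no lexicographically smaller pair (m ≤ n, integers ≥ 4) does.

For instance (4, 5) is also a counterexample (LHS = 400, RHS = 80), but it's lexicographically larger.

Answer: (m, n) = (4, 4)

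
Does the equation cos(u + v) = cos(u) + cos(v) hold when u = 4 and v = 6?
Fails

Substituting u = 4, v = 6:

LHS = cos(4 + 6) = cos(10) ≈ -0.8391
RHS = cos(4) + cos(6) ≈ 0.3065

LHS ≠ RHS, so the equation does not hold at this point.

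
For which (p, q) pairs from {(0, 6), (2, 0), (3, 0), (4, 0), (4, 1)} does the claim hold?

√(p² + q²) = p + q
(0, 6), (2, 0), (3, 0), (4, 0)

Testing each pair:
(0, 6): LHS = 6, RHS = 6 → holds
(2, 0): LHS = 2, RHS = 2 → holds
(3, 0): LHS = 3, RHS = 3 → holds
(4, 0): LHS = 4, RHS = 4 → holds
(4, 1): LHS = √(17) ≈ 4.123, RHS = 5 → fails

4 of 5 pairs satisfy the claim.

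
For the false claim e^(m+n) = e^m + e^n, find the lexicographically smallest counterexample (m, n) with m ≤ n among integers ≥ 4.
Substituting (4, 4) into the claim:
LHS = e^(4+4) = e^8 ≈ 2981
RHS = e^4 + e^4 = 2·e^4 ≈ 109.2

Since LHS ≠ RHS, this pair disproves the claim, and no lexicographically smaller pair (m ≤ n, integers ≥ 4) does.

For instance (6, 9) is also a counterexample (LHS = e^15 ≈ 3269017.4, RHS = e^6 + e^9 ≈ 8507), but it's lexicographically larger.

Answer: (m, n) = (4, 4)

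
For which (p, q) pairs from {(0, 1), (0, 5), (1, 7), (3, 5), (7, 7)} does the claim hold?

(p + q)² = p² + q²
(0, 1), (0, 5)

Testing each pair:
(0, 1): LHS = 1, RHS = 1 → holds
(0, 5): LHS = 25, RHS = 25 → holds
(1, 7): LHS = 64, RHS = 50 → fails
(3, 5): LHS = 64, RHS = 34 → fails
(7, 7): LHS = 196, RHS = 98 → fails

2 of 5 pairs satisfy the claim.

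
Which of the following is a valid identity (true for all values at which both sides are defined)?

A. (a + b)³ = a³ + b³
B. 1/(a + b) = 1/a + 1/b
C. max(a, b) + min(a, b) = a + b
A: fails at (4, 6) — LHS = 1000, RHS = 280.
B: fails at (3, 3) — LHS = 1/6, RHS = 2/3.
C: holds — e.g. at (4, 6), both sides equal 10.

Answer: C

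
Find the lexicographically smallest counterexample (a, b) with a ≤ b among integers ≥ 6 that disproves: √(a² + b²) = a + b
(a, b) = (6, 6)

Substituting (6, 6) into the claim:
LHS = √(6² + 6²) = 6·√(2) ≈ 8.485
RHS = 6 + 6 = 12

Since LHS ≠ RHS, this pair disproves the claim, and no lexicographically smaller pair (a ≤ b, integers ≥ 6) does.

For instance (6, 12) is also a counterexample (LHS = 6·√(5) ≈ 13.42, RHS = 18), but it's lexicographically larger.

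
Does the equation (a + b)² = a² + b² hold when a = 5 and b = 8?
Substituting a = 5, b = 8:

LHS = (5 + 8)² = 169
RHS = 5² + 8² = 89

LHS ≠ RHS, so the equation does not hold at this point.

Answer: Fails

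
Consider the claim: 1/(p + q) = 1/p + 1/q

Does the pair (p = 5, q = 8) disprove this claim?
Substituting p = 5, q = 8:
LHS = 1/(5 + 8) = 1/13
RHS = 1/5 + 1/8 = 13/40

Since LHS ≠ RHS, this pair disproves the claim.

Answer: Yes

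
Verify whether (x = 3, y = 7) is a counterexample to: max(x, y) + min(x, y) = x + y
No

Substituting x = 3, y = 7:
LHS = max(3, 7) + min(3, 7) = 10
RHS = 3 + 7 = 10

The sides agree, so this pair does not disprove the claim.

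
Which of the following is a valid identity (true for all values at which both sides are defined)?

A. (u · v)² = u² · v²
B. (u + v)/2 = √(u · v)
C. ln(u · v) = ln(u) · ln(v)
A: holds — e.g. at (1, 5), both sides equal 25.
B: fails at (3, 5) — LHS = 4, RHS = √(15) ≈ 3.873.
C: fails at (1, 5) — LHS = ln(5) ≈ 1.609, RHS = 0.

Answer: A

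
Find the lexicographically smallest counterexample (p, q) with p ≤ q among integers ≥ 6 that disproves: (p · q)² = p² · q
Substituting (6, 6) into the claim:
LHS = (6 · 6)² = 1296
RHS = 6² · 6 = 216

Since LHS ≠ RHS, this pair disproves the claim, and no lexicographically smaller pair (p ≤ q, integers ≥ 6) does.

For instance (7, 9) is also a counterexample (LHS = 3969, RHS = 441), but it's lexicographically larger.

Answer: (p, q) = (6, 6)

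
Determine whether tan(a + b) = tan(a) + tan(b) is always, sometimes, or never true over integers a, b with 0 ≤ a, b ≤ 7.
It holds at (a, b) = (4, 0) (both sides equal tan(4) ≈ 1.158), but fails at (a, b) = (1, 2) (LHS = tan(3) ≈ -0.1425, RHS = tan(2) + tan(1) ≈ -0.6276).

Answer: Sometimes true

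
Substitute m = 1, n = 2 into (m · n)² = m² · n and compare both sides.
LHS = (1 · 2)² = 4
RHS = 1² · 2 = 2

LHS ≠ RHS, so the equation does not hold here.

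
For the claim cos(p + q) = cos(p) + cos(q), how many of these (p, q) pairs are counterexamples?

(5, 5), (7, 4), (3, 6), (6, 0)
Testing each pair:
(5, 5): LHS = cos(10) ≈ -0.8391, RHS = 2·cos(5) ≈ 0.5673 → counterexample
(7, 4): LHS = cos(11) ≈ 0.004426, RHS = cos(4) + cos(7) ≈ 0.1003 → counterexample
(3, 6): LHS = cos(9) ≈ -0.9111, RHS = cos(3) + cos(6) ≈ -0.02982 → counterexample
(6, 0): LHS = cos(6) ≈ 0.9602, RHS = cos(6) + 1 ≈ 1.96 → counterexample

That makes 4 counterexamples.

Answer: 4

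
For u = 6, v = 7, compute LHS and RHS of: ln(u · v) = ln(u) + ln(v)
LHS = ln(6 · 7) = ln(42) ≈ 3.738
RHS = ln(6) + ln(7) ≈ 3.738

LHS = RHS: the two sides agree.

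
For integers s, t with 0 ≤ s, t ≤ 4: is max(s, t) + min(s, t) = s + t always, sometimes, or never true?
The identity holds for every pair in the range. For instance at (s, t) = (4, 3): both sides equal 7.

Answer: Always true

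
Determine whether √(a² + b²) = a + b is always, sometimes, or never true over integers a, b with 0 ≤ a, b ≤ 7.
It holds at (a, b) = (1, 0) (both sides equal 1), but fails at (a, b) = (7, 6) (LHS = √(85) ≈ 9.22, RHS = 13).

Answer: Sometimes true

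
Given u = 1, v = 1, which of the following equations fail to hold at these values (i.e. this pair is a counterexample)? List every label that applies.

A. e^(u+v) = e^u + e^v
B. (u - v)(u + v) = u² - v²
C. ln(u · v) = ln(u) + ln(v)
Evaluating each claim at the given values:
A. LHS = e^2 ≈ 7.389, RHS = 2·e ≈ 5.437 → fails here (LHS ≠ RHS)
B. LHS = 0, RHS = 0 → holds here (LHS = RHS)
C. LHS = 0, RHS = 0 → holds here (LHS = RHS)

Answer: A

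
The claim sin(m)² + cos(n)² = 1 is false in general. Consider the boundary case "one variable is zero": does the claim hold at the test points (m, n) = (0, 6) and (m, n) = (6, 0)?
At (0, 6): LHS = cos(6)² ≈ 0.9219 ≠ RHS = 1
At (6, 0): LHS = sin(6)² + 1 ≈ 1.078 ≠ RHS = 1

Answer: No, fails at both test points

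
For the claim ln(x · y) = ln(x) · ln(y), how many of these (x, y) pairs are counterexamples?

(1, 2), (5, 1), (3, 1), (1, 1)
Testing each pair:
(1, 2): LHS = ln(2) ≈ 0.6931, RHS = 0 → counterexample
(5, 1): LHS = ln(5) ≈ 1.609, RHS = 0 → counterexample
(3, 1): LHS = ln(3) ≈ 1.099, RHS = 0 → counterexample
(1, 1): LHS = 0, RHS = 0 → satisfies claim

That makes 3 counterexamples.

Answer: 3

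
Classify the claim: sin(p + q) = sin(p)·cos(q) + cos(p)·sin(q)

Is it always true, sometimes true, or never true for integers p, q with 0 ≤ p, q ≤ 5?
The identity holds for every pair in the range. For instance at (p, q) = (0, 2): both sides equal sin(2) ≈ 0.9093.

Answer: Always true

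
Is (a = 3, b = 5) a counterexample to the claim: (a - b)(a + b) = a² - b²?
Substituting a = 3, b = 5:
LHS = (3 - 5)(3 + 5) = -16
RHS = 3² - 5² = -16

The sides agree, so this pair does not disprove the claim.

Answer: No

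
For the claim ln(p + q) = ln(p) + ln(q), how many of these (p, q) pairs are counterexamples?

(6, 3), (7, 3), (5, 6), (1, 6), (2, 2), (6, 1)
Testing each pair:
(6, 3): LHS = ln(9) ≈ 2.197, RHS = ln(3) + ln(6) ≈ 2.89 → counterexample
(7, 3): LHS = ln(10) ≈ 2.303, RHS = ln(3) + ln(7) ≈ 3.045 → counterexample
(5, 6): LHS = ln(11) ≈ 2.398, RHS = ln(5) + ln(6) ≈ 3.401 → counterexample
(1, 6): LHS = ln(7) ≈ 1.946, RHS = ln(6) ≈ 1.792 → counterexample
(2, 2): LHS = ln(4) ≈ 1.386, RHS = 2·ln(2) ≈ 1.386 → satisfies claim
(6, 1): LHS = ln(7) ≈ 1.946, RHS = ln(6) ≈ 1.792 → counterexample

That makes 5 counterexamples.

Answer: 5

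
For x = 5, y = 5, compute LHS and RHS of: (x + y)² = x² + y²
LHS = (5 + 5)² = 100
RHS = 5² + 5² = 50

LHS ≠ RHS, so the equation does not hold here.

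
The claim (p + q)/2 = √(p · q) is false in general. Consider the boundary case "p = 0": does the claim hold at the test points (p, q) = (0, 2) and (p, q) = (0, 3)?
At (0, 2): LHS = 1 ≠ RHS = 0
At (0, 3): LHS = 3/2 ≠ RHS = 0

Answer: No, fails at both test points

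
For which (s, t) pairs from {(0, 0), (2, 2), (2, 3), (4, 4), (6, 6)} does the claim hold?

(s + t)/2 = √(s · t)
(0, 0), (2, 2), (4, 4), (6, 6)

Testing each pair:
(0, 0): LHS = 0, RHS = 0 → holds
(2, 2): LHS = 2, RHS = 2 → holds
(2, 3): LHS = 5/2, RHS = √(6) ≈ 2.449 → fails
(4, 4): LHS = 4, RHS = 4 → holds
(6, 6): LHS = 6, RHS = 6 → holds

4 of 5 pairs satisfy the claim.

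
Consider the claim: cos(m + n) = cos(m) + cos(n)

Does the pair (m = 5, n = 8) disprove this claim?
Yes

Substituting m = 5, n = 8:
LHS = cos(5 + 8) = cos(13) ≈ 0.9074
RHS = cos(5) + cos(8) ≈ 0.1382

Since LHS ≠ RHS, this pair disproves the claim.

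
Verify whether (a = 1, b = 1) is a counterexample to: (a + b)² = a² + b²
Substituting a = 1, b = 1:
LHS = (1 + 1)² = 4
RHS = 1² + 1² = 2

Since LHS ≠ RHS, this pair disproves the claim.

Answer: Yes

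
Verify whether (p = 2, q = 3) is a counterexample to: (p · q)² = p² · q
Yes

Substituting p = 2, q = 3:
LHS = (2 · 3)² = 36
RHS = 2² · 3 = 12

Since LHS ≠ RHS, this pair disproves the claim.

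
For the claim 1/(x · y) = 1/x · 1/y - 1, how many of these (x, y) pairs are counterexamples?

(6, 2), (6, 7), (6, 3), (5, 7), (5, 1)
Testing each pair:
(6, 2): LHS = 1/12, RHS = -11/12 → counterexample
(6, 7): LHS = 1/42, RHS = -41/42 → counterexample
(6, 3): LHS = 1/18, RHS = -17/18 → counterexample
(5, 7): LHS = 1/35, RHS = -34/35 → counterexample
(5, 1): LHS = 1/5, RHS = -4/5 → counterexample

That makes 5 counterexamples.

Answer: 5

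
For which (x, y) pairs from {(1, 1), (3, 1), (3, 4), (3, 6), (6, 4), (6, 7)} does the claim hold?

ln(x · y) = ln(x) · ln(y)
Testing each pair:
(1, 1): LHS = 0, RHS = 0 → holds
(3, 1): LHS = ln(3) ≈ 1.099, RHS = 0 → fails
(3, 4): LHS = ln(12) ≈ 2.485, RHS = ln(3)·ln(4) ≈ 1.523 → fails
(3, 6): LHS = ln(18) ≈ 2.89, RHS = ln(3)·ln(6) ≈ 1.968 → fails
(6, 4): LHS = ln(24) ≈ 3.178, RHS = ln(4)·ln(6) ≈ 2.484 → fails
(6, 7): LHS = ln(42) ≈ 3.738, RHS = ln(6)·ln(7) ≈ 3.487 → fails

1 of 6 pairs satisfies the claim.

Answer: (1, 1)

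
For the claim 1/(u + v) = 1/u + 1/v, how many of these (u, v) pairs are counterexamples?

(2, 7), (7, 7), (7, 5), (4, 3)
4

Testing each pair:
(2, 7): LHS = 1/9, RHS = 9/14 → counterexample
(7, 7): LHS = 1/14, RHS = 2/7 → counterexample
(7, 5): LHS = 1/12, RHS = 12/35 → counterexample
(4, 3): LHS = 1/7, RHS = 7/12 → counterexample

That makes 4 counterexamples.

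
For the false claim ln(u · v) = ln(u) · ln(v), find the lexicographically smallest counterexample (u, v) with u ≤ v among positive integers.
(u, v) = (1, 2)

Substituting (1, 2) into the claim:
LHS = ln(1 · 2) = ln(2) ≈ 0.6931
RHS = ln(1) · ln(2) = 0

Since LHS ≠ RHS, this pair disproves the claim, and no lexicographically smaller pair (u ≤ v, positive integers) does.

For instance (3, 3) is also a counterexample (LHS = ln(9) ≈ 2.197, RHS = ln(3)² ≈ 1.207), but it's lexicographically larger.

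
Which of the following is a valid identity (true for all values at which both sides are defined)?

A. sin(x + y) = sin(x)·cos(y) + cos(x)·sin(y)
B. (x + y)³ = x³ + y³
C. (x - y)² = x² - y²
A

A: holds — e.g. at (1, 5), both sides equal sin(6) ≈ -0.2794.
B: fails at (3, 7) — LHS = 1000, RHS = 370.
C: fails at (2, 4) — LHS = 4, RHS = -12.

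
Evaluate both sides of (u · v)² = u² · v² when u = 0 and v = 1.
LHS = (0 · 1)² = 0
RHS = 0² · 1² = 0

LHS = RHS: the two sides agree.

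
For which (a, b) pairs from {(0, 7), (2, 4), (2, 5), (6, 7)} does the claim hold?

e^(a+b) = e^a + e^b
None

Testing each pair:
(0, 7): LHS = e^7 ≈ 1097, RHS = 1 + e^7 ≈ 1098 → fails
(2, 4): LHS = e^6 ≈ 403.4, RHS = e^2 + e^4 ≈ 61.99 → fails
(2, 5): LHS = e^7 ≈ 1097, RHS = e^2 + e^5 ≈ 155.8 → fails
(6, 7): LHS = e^13 ≈ 442413.4, RHS = e^6 + e^7 ≈ 1500 → fails

No pair satisfies the claim.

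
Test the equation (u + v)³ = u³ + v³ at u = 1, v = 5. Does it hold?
Fails

Substituting u = 1, v = 5:

LHS = (1 + 5)³ = 216
RHS = 1³ + 5³ = 126

LHS ≠ RHS, so the equation does not hold at this point.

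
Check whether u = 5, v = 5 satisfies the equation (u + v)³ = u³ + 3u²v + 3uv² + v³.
Holds

Substituting u = 5, v = 5:

LHS = (5 + 5)³ = 1000
RHS = 5³ + 3·5²·5 + 3·5·5² + 5³ = 1000

LHS = RHS, so the equation holds at this point.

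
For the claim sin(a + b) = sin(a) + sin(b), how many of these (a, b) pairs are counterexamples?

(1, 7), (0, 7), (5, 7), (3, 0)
Testing each pair:
(1, 7): LHS = sin(8) ≈ 0.9894, RHS = sin(7) + sin(1) ≈ 1.498 → counterexample
(0, 7): LHS = sin(7) ≈ 0.657, RHS = sin(7) ≈ 0.657 → satisfies claim
(5, 7): LHS = sin(12) ≈ -0.5366, RHS = sin(5) + sin(7) ≈ -0.3019 → counterexample
(3, 0): LHS = sin(3) ≈ 0.1411, RHS = sin(3) ≈ 0.1411 → satisfies claim

That makes 2 counterexamples.

Answer: 2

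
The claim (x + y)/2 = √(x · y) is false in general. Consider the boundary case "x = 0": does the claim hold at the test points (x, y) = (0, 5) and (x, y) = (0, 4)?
No, fails at both test points

At (0, 5): LHS = 5/2 ≠ RHS = 0
At (0, 4): LHS = 2 ≠ RHS = 0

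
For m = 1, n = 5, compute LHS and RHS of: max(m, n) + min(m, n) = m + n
LHS = max(1, 5) + min(1, 5) = 6
RHS = 1 + 5 = 6

LHS = RHS: the two sides agree.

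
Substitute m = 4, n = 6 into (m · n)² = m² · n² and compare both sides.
LHS = (4 · 6)² = 576
RHS = 4² · 6² = 576

LHS = RHS: the two sides agree.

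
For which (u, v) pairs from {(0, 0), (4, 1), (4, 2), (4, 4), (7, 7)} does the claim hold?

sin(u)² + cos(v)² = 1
(0, 0), (4, 4), (7, 7)

Testing each pair:
(0, 0): LHS = 1, RHS = 1 → holds
(4, 1): LHS = cos(1)² + sin(4)² ≈ 0.8647, RHS = 1 → fails
(4, 2): LHS = cos(2)² + sin(4)² ≈ 0.7459, RHS = 1 → fails
(4, 4): LHS = cos(4)² + sin(4)² = 1, RHS = 1 → holds
(7, 7): LHS = sin(7)² + cos(7)² = 1, RHS = 1 → holds

3 of 5 pairs satisfy the claim.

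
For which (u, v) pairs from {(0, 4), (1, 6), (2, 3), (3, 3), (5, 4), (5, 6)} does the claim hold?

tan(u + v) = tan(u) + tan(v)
Testing each pair:
(0, 4): LHS = tan(4) ≈ 1.158, RHS = tan(4) ≈ 1.158 → holds
(1, 6): LHS = tan(7) ≈ 0.8714, RHS = tan(6) + tan(1) ≈ 1.266 → fails
(2, 3): LHS = tan(5) ≈ -3.381, RHS = tan(2) + tan(3) ≈ -2.328 → fails
(3, 3): LHS = tan(6) ≈ -0.291, RHS = 2·tan(3) ≈ -0.2851 → fails
(5, 4): LHS = tan(9) ≈ -0.4523, RHS = tan(5) + tan(4) ≈ -2.223 → fails
(5, 6): LHS = tan(11) ≈ -226, RHS = tan(5) + tan(6) ≈ -3.672 → fails

1 of 6 pairs satisfies the claim.

Answer: (0, 4)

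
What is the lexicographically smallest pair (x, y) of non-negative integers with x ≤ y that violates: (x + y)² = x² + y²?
(x, y) = (1, 1)

Substituting (1, 1) into the claim:
LHS = (1 + 1)² = 4
RHS = 1² + 1² = 2

Since LHS ≠ RHS, this pair disproves the claim, and no lexicographically smaller pair (x ≤ y, non-negative integers) does.

For instance (4, 7) is also a counterexample (LHS = 121, RHS = 65), but it's lexicographically larger.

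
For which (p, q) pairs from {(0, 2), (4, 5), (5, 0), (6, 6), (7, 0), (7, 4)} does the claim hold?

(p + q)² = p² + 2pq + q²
Testing each pair:
(0, 2): LHS = 4, RHS = 4 → holds
(4, 5): LHS = 81, RHS = 81 → holds
(5, 0): LHS = 25, RHS = 25 → holds
(6, 6): LHS = 144, RHS = 144 → holds
(7, 0): LHS = 49, RHS = 49 → holds
(7, 4): LHS = 121, RHS = 121 → holds

Every pair satisfies the claim.

Answer: All pairs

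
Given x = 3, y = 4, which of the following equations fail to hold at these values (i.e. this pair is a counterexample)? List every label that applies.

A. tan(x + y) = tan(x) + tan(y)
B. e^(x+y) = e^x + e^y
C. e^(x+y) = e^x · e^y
Evaluating each claim at the given values:
A. LHS = tan(7) ≈ 0.8714, RHS = tan(3) + tan(4) ≈ 1.015 → fails here (LHS ≠ RHS)
B. LHS = e^7 ≈ 1097, RHS = e^3 + e^4 ≈ 74.68 → fails here (LHS ≠ RHS)
C. LHS = e^7 ≈ 1097, RHS = e^7 ≈ 1097 → holds here (LHS = RHS)

Answer: A, B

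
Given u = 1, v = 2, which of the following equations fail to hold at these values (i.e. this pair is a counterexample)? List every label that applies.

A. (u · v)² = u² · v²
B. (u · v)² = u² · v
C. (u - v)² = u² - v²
Evaluating each claim at the given values:
A. LHS = 4, RHS = 4 → holds here (LHS = RHS)
B. LHS = 4, RHS = 2 → fails here (LHS ≠ RHS)
C. LHS = 1, RHS = -3 → fails here (LHS ≠ RHS)

Answer: B, C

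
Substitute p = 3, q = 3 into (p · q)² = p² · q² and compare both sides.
LHS = (3 · 3)² = 81
RHS = 3² · 3² = 81

LHS = RHS: the two sides agree.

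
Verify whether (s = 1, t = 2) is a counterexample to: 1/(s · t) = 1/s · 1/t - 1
Substituting s = 1, t = 2:
LHS = 1/(1 · 2) = 1/2
RHS = 1/1 · 1/2 - 1 = -1/2

Since LHS ≠ RHS, this pair disproves the claim.

Answer: Yes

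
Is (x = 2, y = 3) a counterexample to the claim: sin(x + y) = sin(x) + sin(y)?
Substituting x = 2, y = 3:
LHS = sin(2 + 3) = sin(5) ≈ -0.9589
RHS = sin(2) + sin(3) ≈ 1.05

Since LHS ≠ RHS, this pair disproves the claim.

Answer: Yes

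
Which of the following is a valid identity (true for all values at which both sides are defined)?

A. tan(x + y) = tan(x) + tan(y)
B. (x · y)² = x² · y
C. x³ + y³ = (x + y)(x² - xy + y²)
A: fails at (1, 4) — LHS = tan(5) ≈ -3.381, RHS = tan(4) + tan(1) ≈ 2.715.
B: fails at (2, 7) — LHS = 196, RHS = 28.
C: holds — e.g. at (2, 4), both sides equal 72.

Answer: C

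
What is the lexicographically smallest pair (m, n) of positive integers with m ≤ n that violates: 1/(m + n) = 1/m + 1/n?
(m, n) = (1, 1)

Substituting (1, 1) into the claim:
LHS = 1/(1 + 1) = 1/2
RHS = 1/1 + 1/1 = 2

Since LHS ≠ RHS, this pair disproves the claim, and no lexicographically smaller pair (m ≤ n, positive integers) does.

For instance (4, 7) is also a counterexample (LHS = 1/11, RHS = 11/28), but it's lexicographically larger.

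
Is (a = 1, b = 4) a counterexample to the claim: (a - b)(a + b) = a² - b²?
No

Substituting a = 1, b = 4:
LHS = (1 - 4)(1 + 4) = -15
RHS = 1² - 4² = -15

The sides agree, so this pair does not disprove the claim.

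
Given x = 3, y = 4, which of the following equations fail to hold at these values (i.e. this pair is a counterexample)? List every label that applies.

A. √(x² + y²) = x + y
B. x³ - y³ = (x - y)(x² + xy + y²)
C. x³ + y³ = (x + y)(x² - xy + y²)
A

Evaluating each claim at the given values:
A. LHS = 5, RHS = 7 → fails here (LHS ≠ RHS)
B. LHS = -37, RHS = -37 → holds here (LHS = RHS)
C. LHS = 91, RHS = 91 → holds here (LHS = RHS)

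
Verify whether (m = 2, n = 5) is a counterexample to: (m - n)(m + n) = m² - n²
No

Substituting m = 2, n = 5:
LHS = (2 - 5)(2 + 5) = -21
RHS = 2² - 5² = -21

The sides agree, so this pair does not disprove the claim.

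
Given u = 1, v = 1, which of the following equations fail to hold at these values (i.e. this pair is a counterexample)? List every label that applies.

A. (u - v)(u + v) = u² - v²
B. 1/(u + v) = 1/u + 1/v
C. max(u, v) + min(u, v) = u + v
Evaluating each claim at the given values:
A. LHS = 0, RHS = 0 → holds here (LHS = RHS)
B. LHS = 1/2, RHS = 2 → fails here (LHS ≠ RHS)
C. LHS = 2, RHS = 2 → holds here (LHS = RHS)

Answer: B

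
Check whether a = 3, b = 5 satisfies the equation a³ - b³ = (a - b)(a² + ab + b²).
Substituting a = 3, b = 5:

LHS = 3³ - 5³ = -98
RHS = (3 - 5)(3² + 3·5 + 5²) = -98

LHS = RHS, so the equation holds at this point.

Answer: Holds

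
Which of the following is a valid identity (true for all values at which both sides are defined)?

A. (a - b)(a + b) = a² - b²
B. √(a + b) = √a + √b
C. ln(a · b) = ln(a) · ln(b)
A: holds — e.g. at (4, 5), both sides equal -9.
B: fails at (1, 2) — LHS = √(3) ≈ 1.732, RHS = 1 + √(2) ≈ 2.414.
C: fails at (1, 5) — LHS = ln(5) ≈ 1.609, RHS = 0.

Answer: A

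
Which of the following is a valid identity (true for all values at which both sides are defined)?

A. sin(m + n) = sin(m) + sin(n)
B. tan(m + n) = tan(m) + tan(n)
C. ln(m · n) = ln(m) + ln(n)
C

A: fails at (4, 6) — LHS = sin(10) ≈ -0.544, RHS = sin(4) + sin(6) ≈ -1.036.
B: fails at (1, 1) — LHS = tan(2) ≈ -2.185, RHS = 2·tan(1) ≈ 3.115.
C: holds — e.g. at (1, 4), both sides equal ln(4) ≈ 1.386.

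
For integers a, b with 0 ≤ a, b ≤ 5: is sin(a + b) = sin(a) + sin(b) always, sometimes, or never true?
It holds at (a, b) = (0, 1) (both sides equal sin(1) ≈ 0.8415), but fails at (a, b) = (2, 2) (LHS = sin(4) ≈ -0.7568, RHS = 2·sin(2) ≈ 1.819).

Answer: Sometimes true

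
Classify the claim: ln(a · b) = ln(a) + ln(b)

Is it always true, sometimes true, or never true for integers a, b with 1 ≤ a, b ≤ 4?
The identity holds for every pair in the range. For instance at (a, b) = (2, 3): both sides equal ln(6) ≈ 1.792.

Answer: Always true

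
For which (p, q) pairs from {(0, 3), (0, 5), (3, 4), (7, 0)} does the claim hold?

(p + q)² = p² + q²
(0, 3), (0, 5), (7, 0)

Testing each pair:
(0, 3): LHS = 9, RHS = 9 → holds
(0, 5): LHS = 25, RHS = 25 → holds
(3, 4): LHS = 49, RHS = 25 → fails
(7, 0): LHS = 49, RHS = 49 → holds

3 of 4 pairs satisfy the claim.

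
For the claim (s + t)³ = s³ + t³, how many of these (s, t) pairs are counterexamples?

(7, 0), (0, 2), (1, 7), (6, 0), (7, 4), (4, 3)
Testing each pair:
(7, 0): LHS = 343, RHS = 343 → satisfies claim
(0, 2): LHS = 8, RHS = 8 → satisfies claim
(1, 7): LHS = 512, RHS = 344 → counterexample
(6, 0): LHS = 216, RHS = 216 → satisfies claim
(7, 4): LHS = 1331, RHS = 407 → counterexample
(4, 3): LHS = 343, RHS = 91 → counterexample

That makes 3 counterexamples.

Answer: 3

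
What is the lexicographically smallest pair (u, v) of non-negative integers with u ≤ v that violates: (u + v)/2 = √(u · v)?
At (0, 0): both sides equal 0, so it holds there.

Substituting (0, 1) into the claim:
LHS = (0 + 1)/2 = 1/2
RHS = √(0 · 1) = 0

Since LHS ≠ RHS, this pair disproves the claim, and no lexicographically smaller pair (u ≤ v, non-negative integers) does.

For instance (1, 5) is also a counterexample (LHS = 3, RHS = √(5) ≈ 2.236), but it's lexicographically larger.

Answer: (u, v) = (0, 1)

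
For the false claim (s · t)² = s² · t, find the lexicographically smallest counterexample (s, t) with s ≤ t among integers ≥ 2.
Substituting (2, 2) into the claim:
LHS = (2 · 2)² = 16
RHS = 2² · 2 = 8

Since LHS ≠ RHS, this pair disproves the claim, and no lexicographically smaller pair (s ≤ t, integers ≥ 2) does.

For instance (8, 9) is also a counterexample (LHS = 5184, RHS = 576), but it's lexicographically larger.

Answer: (s, t) = (2, 2)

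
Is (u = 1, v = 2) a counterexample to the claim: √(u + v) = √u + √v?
Substituting u = 1, v = 2:
LHS = √(1 + 2) = √(3) ≈ 1.732
RHS = √1 + √2 = 1 + √(2) ≈ 2.414

Since LHS ≠ RHS, this pair disproves the claim.

Answer: Yes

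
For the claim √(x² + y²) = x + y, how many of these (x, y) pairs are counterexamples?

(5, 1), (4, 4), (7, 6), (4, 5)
4

Testing each pair:
(5, 1): LHS = √(26) ≈ 5.099, RHS = 6 → counterexample
(4, 4): LHS = 4·√(2) ≈ 5.657, RHS = 8 → counterexample
(7, 6): LHS = √(85) ≈ 9.22, RHS = 13 → counterexample
(4, 5): LHS = √(41) ≈ 6.403, RHS = 9 → counterexample

That makes 4 counterexamples.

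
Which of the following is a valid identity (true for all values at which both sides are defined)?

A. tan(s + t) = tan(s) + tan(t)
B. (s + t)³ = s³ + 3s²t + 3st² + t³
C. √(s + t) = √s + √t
B

A: fails at (2, 5) — LHS = tan(7) ≈ 0.8714, RHS = tan(5) + tan(2) ≈ -5.566.
B: holds — e.g. at (2, 7), both sides equal 729.
C: fails at (3, 4) — LHS = √(7) ≈ 2.646, RHS = √(3) + 2 ≈ 3.732.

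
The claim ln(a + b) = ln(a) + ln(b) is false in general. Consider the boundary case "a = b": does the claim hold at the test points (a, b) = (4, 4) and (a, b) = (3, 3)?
No, fails at both test points

At (4, 4): LHS = ln(8) ≈ 2.079 ≠ RHS = 2·ln(4) ≈ 2.773
At (3, 3): LHS = ln(6) ≈ 1.792 ≠ RHS = 2·ln(3) ≈ 2.197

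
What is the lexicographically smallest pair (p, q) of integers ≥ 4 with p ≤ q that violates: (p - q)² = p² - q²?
(p, q) = (4, 5)

At (4, 4): both sides equal 0, so it holds there.

Substituting (4, 5) into the claim:
LHS = (4 - 5)² = 1
RHS = 4² - 5² = -9

Since LHS ≠ RHS, this pair disproves the claim, and no lexicographically smaller pair (p ≤ q, integers ≥ 4) does.

For instance (10, 11) is also a counterexample (LHS = 1, RHS = -21), but it's lexicographically larger.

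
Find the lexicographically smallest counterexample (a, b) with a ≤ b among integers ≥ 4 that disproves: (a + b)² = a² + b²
(a, b) = (4, 4)

Substituting (4, 4) into the claim:
LHS = (4 + 4)² = 64
RHS = 4² + 4² = 32

Since LHS ≠ RHS, this pair disproves the claim, and no lexicographically smaller pair (a ≤ b, integers ≥ 4) does.

For instance (9, 11) is also a counterexample (LHS = 400, RHS = 202), but it's lexicographically larger.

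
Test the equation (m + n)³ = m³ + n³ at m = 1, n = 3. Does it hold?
Substituting m = 1, n = 3:

LHS = (1 + 3)³ = 64
RHS = 1³ + 3³ = 28

LHS ≠ RHS, so the equation does not hold at this point.

Answer: Fails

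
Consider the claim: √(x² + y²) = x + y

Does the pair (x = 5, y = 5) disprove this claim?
Substituting x = 5, y = 5:
LHS = √(5² + 5²) = 5·√(2) ≈ 7.071
RHS = 5 + 5 = 10

Since LHS ≠ RHS, this pair disproves the claim.

Answer: Yes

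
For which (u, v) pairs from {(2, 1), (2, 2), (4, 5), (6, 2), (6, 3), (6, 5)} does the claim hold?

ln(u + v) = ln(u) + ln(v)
Testing each pair:
(2, 1): LHS = ln(3) ≈ 1.099, RHS = ln(2) ≈ 0.6931 → fails
(2, 2): LHS = ln(4) ≈ 1.386, RHS = 2·ln(2) ≈ 1.386 → holds
(4, 5): LHS = ln(9) ≈ 2.197, RHS = ln(4) + ln(5) ≈ 2.996 → fails
(6, 2): LHS = ln(8) ≈ 2.079, RHS = ln(2) + ln(6) ≈ 2.485 → fails
(6, 3): LHS = ln(9) ≈ 2.197, RHS = ln(3) + ln(6) ≈ 2.89 → fails
(6, 5): LHS = ln(11) ≈ 2.398, RHS = ln(5) + ln(6) ≈ 3.401 → fails

1 of 6 pairs satisfies the claim.

Answer: (2, 2)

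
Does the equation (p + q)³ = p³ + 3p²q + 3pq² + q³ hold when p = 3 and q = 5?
Holds

Substituting p = 3, q = 5:

LHS = (3 + 5)³ = 512
RHS = 3³ + 3·3²·5 + 3·3·5² + 5³ = 512

LHS = RHS, so the equation holds at this point.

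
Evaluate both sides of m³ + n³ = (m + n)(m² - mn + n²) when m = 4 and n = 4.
LHS = 4³ + 4³ = 128
RHS = (4 + 4)(4² - 4·4 + 4²) = 128

LHS = RHS: the two sides agree.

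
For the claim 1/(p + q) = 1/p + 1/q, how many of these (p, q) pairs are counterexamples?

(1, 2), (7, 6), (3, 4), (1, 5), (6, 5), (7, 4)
6

Testing each pair:
(1, 2): LHS = 1/3, RHS = 3/2 → counterexample
(7, 6): LHS = 1/13, RHS = 13/42 → counterexample
(3, 4): LHS = 1/7, RHS = 7/12 → counterexample
(1, 5): LHS = 1/6, RHS = 6/5 → counterexample
(6, 5): LHS = 1/11, RHS = 11/30 → counterexample
(7, 4): LHS = 1/11, RHS = 11/28 → counterexample

That makes 6 counterexamples.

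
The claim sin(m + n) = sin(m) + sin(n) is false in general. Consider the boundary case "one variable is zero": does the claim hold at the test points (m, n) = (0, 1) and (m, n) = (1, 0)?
Yes, holds at both test points

At (0, 1): LHS = sin(1) ≈ 0.8415, RHS = sin(1) ≈ 0.8415 → equal
At (1, 0): LHS = sin(1) ≈ 0.8415, RHS = sin(1) ≈ 0.8415 → equal

So the claim does hold at both of these boundary points, even though it is not an identity.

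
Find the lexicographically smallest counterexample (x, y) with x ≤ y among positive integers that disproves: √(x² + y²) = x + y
(x, y) = (1, 1)

Substituting (1, 1) into the claim:
LHS = √(1² + 1²) = √(2) ≈ 1.414
RHS = 1 + 1 = 2

Since LHS ≠ RHS, this pair disproves the claim, and no lexicographically smaller pair (x ≤ y, positive integers) does.

For instance (1, 8) is also a counterexample (LHS = √(65) ≈ 8.062, RHS = 9), but it's lexicographically larger.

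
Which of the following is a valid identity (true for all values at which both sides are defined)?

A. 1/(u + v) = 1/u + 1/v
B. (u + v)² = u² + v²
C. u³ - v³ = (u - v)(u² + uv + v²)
C

A: fails at (3, 3) — LHS = 1/6, RHS = 2/3.
B: fails at (2, 2) — LHS = 16, RHS = 8.
C: holds — e.g. at (3, 5), both sides equal -98.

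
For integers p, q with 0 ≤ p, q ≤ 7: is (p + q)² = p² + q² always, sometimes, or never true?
Sometimes true

It holds at (p, q) = (0, 0) (both sides equal 0), but fails at (p, q) = (4, 3) (LHS = 49, RHS = 25).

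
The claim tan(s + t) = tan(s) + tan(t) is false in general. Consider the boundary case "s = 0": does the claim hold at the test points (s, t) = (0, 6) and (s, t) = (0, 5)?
At (0, 6): LHS = tan(6) ≈ -0.291, RHS = tan(6) ≈ -0.291 → equal
At (0, 5): LHS = tan(5) ≈ -3.381, RHS = tan(5) ≈ -3.381 → equal

So the claim does hold at both of these boundary points, even though it is not an identity.

Answer: Yes, holds at both test points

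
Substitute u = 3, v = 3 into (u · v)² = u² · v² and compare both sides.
LHS = (3 · 3)² = 81
RHS = 3² · 3² = 81

LHS = RHS: the two sides agree.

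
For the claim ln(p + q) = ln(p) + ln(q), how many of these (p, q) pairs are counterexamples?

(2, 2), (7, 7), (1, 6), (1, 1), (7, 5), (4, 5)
5

Testing each pair:
(2, 2): LHS = ln(4) ≈ 1.386, RHS = 2·ln(2) ≈ 1.386 → satisfies claim
(7, 7): LHS = ln(14) ≈ 2.639, RHS = 2·ln(7) ≈ 3.892 → counterexample
(1, 6): LHS = ln(7) ≈ 1.946, RHS = ln(6) ≈ 1.792 → counterexample
(1, 1): LHS = ln(2) ≈ 0.6931, RHS = 0 → counterexample
(7, 5): LHS = ln(12) ≈ 2.485, RHS = ln(5) + ln(7) ≈ 3.555 → counterexample
(4, 5): LHS = ln(9) ≈ 2.197, RHS = ln(4) + ln(5) ≈ 2.996 → counterexample

That makes 5 counterexamples.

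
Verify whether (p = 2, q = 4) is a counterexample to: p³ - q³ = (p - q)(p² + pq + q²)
No

Substituting p = 2, q = 4:
LHS = 2³ - 4³ = -56
RHS = (2 - 4)(2² + 2·4 + 4²) = -56

The sides agree, so this pair does not disprove the claim.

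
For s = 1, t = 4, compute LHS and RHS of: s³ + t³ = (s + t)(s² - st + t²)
LHS = 1³ + 4³ = 65
RHS = (1 + 4)(1² - 1·4 + 4²) = 65

LHS = RHS: the two sides agree.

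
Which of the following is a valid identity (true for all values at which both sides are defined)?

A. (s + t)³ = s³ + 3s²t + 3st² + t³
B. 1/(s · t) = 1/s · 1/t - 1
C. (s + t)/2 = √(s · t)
A: holds — e.g. at (1, 5), both sides equal 216.
B: fails at (1, 2) — LHS = 1/2, RHS = -1/2.
C: fails at (1, 3) — LHS = 2, RHS = √(3) ≈ 1.732.

Answer: A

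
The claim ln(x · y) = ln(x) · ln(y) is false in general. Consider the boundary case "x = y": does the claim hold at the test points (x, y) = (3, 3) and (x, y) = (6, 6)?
At (3, 3): LHS = ln(9) ≈ 2.197 ≠ RHS = ln(3)² ≈ 1.207
At (6, 6): LHS = ln(36) ≈ 3.584 ≠ RHS = ln(6)² ≈ 3.21

Answer: No, fails at both test points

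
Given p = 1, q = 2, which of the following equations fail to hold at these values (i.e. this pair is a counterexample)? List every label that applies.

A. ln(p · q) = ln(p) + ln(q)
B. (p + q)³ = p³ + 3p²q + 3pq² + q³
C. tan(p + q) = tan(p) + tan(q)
C

Evaluating each claim at the given values:
A. LHS = ln(2) ≈ 0.6931, RHS = ln(2) ≈ 0.6931 → holds here (LHS = RHS)
B. LHS = 27, RHS = 27 → holds here (LHS = RHS)
C. LHS = tan(3) ≈ -0.1425, RHS = tan(2) + tan(1) ≈ -0.6276 → fails here (LHS ≠ RHS)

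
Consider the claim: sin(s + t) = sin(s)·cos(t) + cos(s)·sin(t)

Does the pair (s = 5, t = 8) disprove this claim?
No

Substituting s = 5, t = 8:
LHS = sin(5 + 8) = sin(13) ≈ 0.4202
RHS = sin(5)·cos(8) + cos(5)·sin(8) = sin(5)·cos(8) + sin(8)·cos(5) ≈ 0.4202

The sides agree, so this pair does not disprove the claim.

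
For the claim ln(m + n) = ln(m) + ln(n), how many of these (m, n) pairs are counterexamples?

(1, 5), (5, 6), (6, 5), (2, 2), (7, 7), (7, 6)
Testing each pair:
(1, 5): LHS = ln(6) ≈ 1.792, RHS = ln(5) ≈ 1.609 → counterexample
(5, 6): LHS = ln(11) ≈ 2.398, RHS = ln(5) + ln(6) ≈ 3.401 → counterexample
(6, 5): LHS = ln(11) ≈ 2.398, RHS = ln(5) + ln(6) ≈ 3.401 → counterexample
(2, 2): LHS = ln(4) ≈ 1.386, RHS = 2·ln(2) ≈ 1.386 → satisfies claim
(7, 7): LHS = ln(14) ≈ 2.639, RHS = 2·ln(7) ≈ 3.892 → counterexample
(7, 6): LHS = ln(13) ≈ 2.565, RHS = ln(6) + ln(7) ≈ 3.738 → counterexample

That makes 5 counterexamples.

Answer: 5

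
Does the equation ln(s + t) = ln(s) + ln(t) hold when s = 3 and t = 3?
Substituting s = 3, t = 3:

LHS = ln(3 + 3) = ln(6) ≈ 1.792
RHS = ln(3) + ln(3) = 2·ln(3) ≈ 2.197

LHS ≠ RHS, so the equation does not hold at this point.

Answer: Fails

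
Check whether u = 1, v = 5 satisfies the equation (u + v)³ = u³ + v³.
Substituting u = 1, v = 5:

LHS = (1 + 5)³ = 216
RHS = 1³ + 5³ = 126

LHS ≠ RHS, so the equation does not hold at this point.

Answer: Fails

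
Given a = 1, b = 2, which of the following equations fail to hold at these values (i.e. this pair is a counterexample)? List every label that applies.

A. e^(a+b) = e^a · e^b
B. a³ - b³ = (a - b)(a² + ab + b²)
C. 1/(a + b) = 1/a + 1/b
Evaluating each claim at the given values:
A. LHS = e^3 ≈ 20.09, RHS = e^3 ≈ 20.09 → holds here (LHS = RHS)
B. LHS = -7, RHS = -7 → holds here (LHS = RHS)
C. LHS = 1/3, RHS = 3/2 → fails here (LHS ≠ RHS)

Answer: C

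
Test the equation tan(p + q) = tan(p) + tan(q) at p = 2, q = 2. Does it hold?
Fails

Substituting p = 2, q = 2:

LHS = tan(2 + 2) = tan(4) ≈ 1.158
RHS = tan(2) + tan(2) = 2·tan(2) ≈ -4.37

LHS ≠ RHS, so the equation does not hold at this point.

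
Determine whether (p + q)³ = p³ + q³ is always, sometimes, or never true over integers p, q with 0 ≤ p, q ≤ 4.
Sometimes true

It holds at (p, q) = (0, 3) (both sides equal 27), but fails at (p, q) = (3, 3) (LHS = 216, RHS = 54).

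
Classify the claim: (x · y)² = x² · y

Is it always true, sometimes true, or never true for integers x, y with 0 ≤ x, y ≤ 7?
Sometimes true

It holds at (x, y) = (0, 3) (both sides equal 0), but fails at (x, y) = (7, 5) (LHS = 1225, RHS = 245).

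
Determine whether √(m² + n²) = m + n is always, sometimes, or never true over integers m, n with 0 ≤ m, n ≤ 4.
It holds at (m, n) = (1, 0) (both sides equal 1), but fails at (m, n) = (2, 2) (LHS = 2·√(2) ≈ 2.828, RHS = 4).

Answer: Sometimes true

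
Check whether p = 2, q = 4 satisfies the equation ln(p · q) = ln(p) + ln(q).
Holds

Substituting p = 2, q = 4:

LHS = ln(2 · 4) = ln(8) ≈ 2.079
RHS = ln(2) + ln(4) ≈ 2.079

LHS = RHS, so the equation holds at this point.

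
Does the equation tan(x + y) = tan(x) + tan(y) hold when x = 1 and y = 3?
Fails

Substituting x = 1, y = 3:

LHS = tan(1 + 3) = tan(4) ≈ 1.158
RHS = tan(1) + tan(3) ≈ 1.415

LHS ≠ RHS, so the equation does not hold at this point.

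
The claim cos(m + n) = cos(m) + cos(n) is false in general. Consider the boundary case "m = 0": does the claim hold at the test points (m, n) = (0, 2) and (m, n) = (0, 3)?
No, fails at both test points

At (0, 2): LHS = cos(2) ≈ -0.4161 ≠ RHS = cos(2) + 1 ≈ 0.5839
At (0, 3): LHS = cos(3) ≈ -0.99 ≠ RHS = cos(3) + 1 ≈ 0.01001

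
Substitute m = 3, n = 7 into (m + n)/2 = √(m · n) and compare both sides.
LHS = (3 + 7)/2 = 5
RHS = √(3 · 7) = √(21) ≈ 4.583

LHS ≠ RHS (they differ by about 0.4174), so the equation does not hold here.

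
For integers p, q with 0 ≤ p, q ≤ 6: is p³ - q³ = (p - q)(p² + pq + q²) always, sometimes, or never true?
Always true

The identity holds for every pair in the range. For instance at (p, q) = (0, 5): both sides equal -125.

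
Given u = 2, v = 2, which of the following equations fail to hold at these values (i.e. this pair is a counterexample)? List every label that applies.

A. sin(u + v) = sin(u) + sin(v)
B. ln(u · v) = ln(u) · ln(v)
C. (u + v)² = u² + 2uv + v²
A, B

Evaluating each claim at the given values:
A. LHS = sin(4) ≈ -0.7568, RHS = 2·sin(2) ≈ 1.819 → fails here (LHS ≠ RHS)
B. LHS = ln(4) ≈ 1.386, RHS = ln(2)² ≈ 0.4805 → fails here (LHS ≠ RHS)
C. LHS = 16, RHS = 16 → holds here (LHS = RHS)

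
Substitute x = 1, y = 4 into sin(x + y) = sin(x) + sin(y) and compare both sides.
LHS = sin(1 + 4) = sin(5) ≈ -0.9589
RHS = sin(1) + sin(4) ≈ 0.08467

LHS ≠ RHS (they differ by about 1.044), so the equation does not hold here.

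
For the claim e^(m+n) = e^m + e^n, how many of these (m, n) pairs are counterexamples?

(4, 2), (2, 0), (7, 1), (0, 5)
Testing each pair:
(4, 2): LHS = e^6 ≈ 403.4, RHS = e^2 + e^4 ≈ 61.99 → counterexample
(2, 0): LHS = e^2 ≈ 7.389, RHS = 1 + e^2 ≈ 8.389 → counterexample
(7, 1): LHS = e^8 ≈ 2981, RHS = e + e^7 ≈ 1099 → counterexample
(0, 5): LHS = e^5 ≈ 148.4, RHS = 1 + e^5 ≈ 149.4 → counterexample

That makes 4 counterexamples.

Answer: 4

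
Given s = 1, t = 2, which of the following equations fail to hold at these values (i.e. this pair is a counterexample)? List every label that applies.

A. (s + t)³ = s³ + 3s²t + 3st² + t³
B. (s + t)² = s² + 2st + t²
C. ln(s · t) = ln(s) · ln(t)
Evaluating each claim at the given values:
A. LHS = 27, RHS = 27 → holds here (LHS = RHS)
B. LHS = 9, RHS = 9 → holds here (LHS = RHS)
C. LHS = ln(2) ≈ 0.6931, RHS = 0 → fails here (LHS ≠ RHS)

Answer: C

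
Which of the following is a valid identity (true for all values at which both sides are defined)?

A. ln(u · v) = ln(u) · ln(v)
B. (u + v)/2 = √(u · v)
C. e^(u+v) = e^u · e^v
A: fails at (3, 3) — LHS = ln(9) ≈ 2.197, RHS = ln(3)² ≈ 1.207.
B: fails at (1, 3) — LHS = 2, RHS = √(3) ≈ 1.732.
C: holds — e.g. at (2, 2), both sides equal e^4 ≈ 54.6.

Answer: C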